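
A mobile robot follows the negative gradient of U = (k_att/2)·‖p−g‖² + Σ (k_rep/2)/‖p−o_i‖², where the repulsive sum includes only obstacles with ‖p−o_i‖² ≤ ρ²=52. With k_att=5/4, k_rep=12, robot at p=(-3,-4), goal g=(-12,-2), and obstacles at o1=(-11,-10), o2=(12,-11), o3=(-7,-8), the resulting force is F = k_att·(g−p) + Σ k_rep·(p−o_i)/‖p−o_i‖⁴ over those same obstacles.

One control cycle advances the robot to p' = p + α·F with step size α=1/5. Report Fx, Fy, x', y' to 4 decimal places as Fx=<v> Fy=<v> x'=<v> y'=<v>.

F_att = 5/4·(g−p) = 5/4·(-9,2) = (-11.2500,2.5000)
o1: d²=100 > ρ²=52 → inactive
o2: d²=274 > ρ²=52 → inactive
o3: d²=32 ≤ ρ²=52; F_rep = 12·(4,4)/32² = (0.0469,0.0469)
F = F_att + ΣF_rep = (-11.2031,2.5469)
p' = p + 1/5·F = (-5.2406,-3.4906)

Fx=-11.2031 Fy=2.5469 x'=-5.2406 y'=-3.4906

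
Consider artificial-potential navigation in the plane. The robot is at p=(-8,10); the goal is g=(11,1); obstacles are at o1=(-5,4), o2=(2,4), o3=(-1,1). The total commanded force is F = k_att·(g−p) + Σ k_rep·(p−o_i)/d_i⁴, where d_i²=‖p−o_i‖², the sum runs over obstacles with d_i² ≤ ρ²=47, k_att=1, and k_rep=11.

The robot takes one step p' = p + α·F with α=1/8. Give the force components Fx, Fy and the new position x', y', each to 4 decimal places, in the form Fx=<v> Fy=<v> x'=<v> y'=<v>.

Fx=18.9837 Fy=-8.9674 x'=-5.6270 y'=8.8791

F_att = 1·(g−p) = 1·(19,-9) = (19.0000,-9.0000)
o1: d²=45 ≤ ρ²=47; F_rep = 11·(-3,6)/45² = (-0.0163,0.0326)
o2: d²=136 > ρ²=47 → inactive
o3: d²=130 > ρ²=47 → inactive
F = F_att + ΣF_rep = (18.9837,-8.9674)
p' = p + 1/8·F = (-5.6270,8.8791)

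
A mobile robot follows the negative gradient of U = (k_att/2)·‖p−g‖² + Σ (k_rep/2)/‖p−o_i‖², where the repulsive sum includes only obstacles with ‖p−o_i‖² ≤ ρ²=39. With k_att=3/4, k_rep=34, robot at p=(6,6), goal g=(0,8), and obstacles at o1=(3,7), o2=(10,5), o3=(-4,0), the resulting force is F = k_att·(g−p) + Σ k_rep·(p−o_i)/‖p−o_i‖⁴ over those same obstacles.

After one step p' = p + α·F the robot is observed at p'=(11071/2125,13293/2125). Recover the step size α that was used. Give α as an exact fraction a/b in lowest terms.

α = 1/5

F_att = 3/4·(g−p) = 3/4·(-6,2) = (-4.5000,1.5000)
o1: d²=10 ≤ ρ²=39; F_rep = 34·(3,-1)/10² = (1.0200,-0.3400)
o2: d²=17 ≤ ρ²=39; F_rep = 34·(-4,1)/17² = (-0.4706,0.1176)
o3: d²=136 > ρ²=39 → inactive
F = F_att + ΣF_rep = (-3.9506,1.2776)
Δp = p'−p = (-0.7901,0.2555); α = Δx/Fx = (-1679/2125) / (-1679/425) = 1/5
check: Δy/Fy = (543/2125) / (543/425) = 1/5 ✓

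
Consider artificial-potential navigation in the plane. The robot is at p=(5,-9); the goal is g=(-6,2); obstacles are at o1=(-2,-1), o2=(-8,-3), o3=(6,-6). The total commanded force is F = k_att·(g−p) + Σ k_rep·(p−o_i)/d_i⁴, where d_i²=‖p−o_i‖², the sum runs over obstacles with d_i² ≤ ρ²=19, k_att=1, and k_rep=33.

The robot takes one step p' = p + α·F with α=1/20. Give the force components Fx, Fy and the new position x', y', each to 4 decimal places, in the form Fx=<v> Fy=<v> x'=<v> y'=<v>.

F_att = 1·(g−p) = 1·(-11,11) = (-11.0000,11.0000)
o1: d²=113 > ρ²=19 → inactive
o2: d²=205 > ρ²=19 → inactive
o3: d²=10 ≤ ρ²=19; F_rep = 33·(-1,-3)/10² = (-0.3300,-0.9900)
F = F_att + ΣF_rep = (-11.3300,10.0100)
p' = p + 1/20·F = (4.4335,-8.4995)

Fx=-11.3300 Fy=10.0100 x'=4.4335 y'=-8.4995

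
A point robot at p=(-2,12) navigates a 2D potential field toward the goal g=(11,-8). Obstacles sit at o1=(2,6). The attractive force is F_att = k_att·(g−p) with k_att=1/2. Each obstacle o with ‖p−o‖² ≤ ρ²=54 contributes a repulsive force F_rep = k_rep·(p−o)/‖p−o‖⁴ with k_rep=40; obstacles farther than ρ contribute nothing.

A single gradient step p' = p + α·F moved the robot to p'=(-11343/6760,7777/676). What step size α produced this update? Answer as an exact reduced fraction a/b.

F_att = 1/2·(g−p) = 1/2·(13,-20) = (6.5000,-10.0000)
o1: d²=52 ≤ ρ²=54; F_rep = 40·(-4,6)/52² = (-0.0592,0.0888)
F = F_att + ΣF_rep = (6.4408,-9.9112)
Δp = p'−p = (0.3220,-0.4956); α = Δx/Fx = (2177/6760) / (2177/338) = 1/20
check: Δy/Fy = (-335/676) / (-1675/169) = 1/20 ✓

α = 1/20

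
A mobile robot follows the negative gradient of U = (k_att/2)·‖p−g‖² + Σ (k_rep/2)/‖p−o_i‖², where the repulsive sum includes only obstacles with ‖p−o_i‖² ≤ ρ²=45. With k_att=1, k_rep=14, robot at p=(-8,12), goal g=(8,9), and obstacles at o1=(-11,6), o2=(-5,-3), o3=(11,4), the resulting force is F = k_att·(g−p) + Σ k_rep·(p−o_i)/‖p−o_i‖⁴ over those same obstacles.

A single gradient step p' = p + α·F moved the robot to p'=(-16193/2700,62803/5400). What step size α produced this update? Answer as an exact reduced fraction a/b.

F_att = 1·(g−p) = 1·(16,-3) = (16.0000,-3.0000)
o1: d²=45 ≤ ρ²=45; F_rep = 14·(3,6)/45² = (0.0207,0.0415)
o2: d²=234 > ρ²=45 → inactive
o3: d²=425 > ρ²=45 → inactive
F = F_att + ΣF_rep = (16.0207,-2.9585)
Δp = p'−p = (2.0026,-0.3698); α = Δx/Fx = (5407/2700) / (10814/675) = 1/8
check: Δy/Fy = (-1997/5400) / (-1997/675) = 1/8 ✓

α = 1/8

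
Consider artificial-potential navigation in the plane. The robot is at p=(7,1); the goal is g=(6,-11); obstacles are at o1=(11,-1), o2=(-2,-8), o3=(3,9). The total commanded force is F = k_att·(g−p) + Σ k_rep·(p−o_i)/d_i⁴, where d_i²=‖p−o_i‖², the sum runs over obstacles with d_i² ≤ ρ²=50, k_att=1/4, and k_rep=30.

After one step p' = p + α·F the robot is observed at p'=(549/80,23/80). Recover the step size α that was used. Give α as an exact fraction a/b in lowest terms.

α = 1/4

F_att = 1/4·(g−p) = 1/4·(-1,-12) = (-0.2500,-3.0000)
o1: d²=20 ≤ ρ²=50; F_rep = 30·(-4,2)/20² = (-0.3000,0.1500)
o2: d²=162 > ρ²=50 → inactive
o3: d²=80 > ρ²=50 → inactive
F = F_att + ΣF_rep = (-0.5500,-2.8500)
Δp = p'−p = (-0.1375,-0.7125); α = Δx/Fx = (-11/80) / (-11/20) = 1/4
check: Δy/Fy = (-57/80) / (-57/20) = 1/4 ✓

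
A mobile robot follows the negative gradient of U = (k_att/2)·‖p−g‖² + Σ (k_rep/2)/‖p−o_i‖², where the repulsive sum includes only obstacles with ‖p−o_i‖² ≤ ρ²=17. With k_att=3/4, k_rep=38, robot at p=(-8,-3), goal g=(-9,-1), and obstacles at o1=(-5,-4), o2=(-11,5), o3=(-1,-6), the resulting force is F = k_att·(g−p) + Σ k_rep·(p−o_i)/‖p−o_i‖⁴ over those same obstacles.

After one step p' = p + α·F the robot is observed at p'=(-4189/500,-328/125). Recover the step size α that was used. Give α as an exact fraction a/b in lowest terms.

F_att = 3/4·(g−p) = 3/4·(-1,2) = (-0.7500,1.5000)
o1: d²=10 ≤ ρ²=17; F_rep = 38·(-3,1)/10² = (-1.1400,0.3800)
o2: d²=73 > ρ²=17 → inactive
o3: d²=58 > ρ²=17 → inactive
F = F_att + ΣF_rep = (-1.8900,1.8800)
Δp = p'−p = (-0.3780,0.3760); α = Δx/Fx = (-189/500) / (-189/100) = 1/5
check: Δy/Fy = (47/125) / (47/25) = 1/5 ✓

α = 1/5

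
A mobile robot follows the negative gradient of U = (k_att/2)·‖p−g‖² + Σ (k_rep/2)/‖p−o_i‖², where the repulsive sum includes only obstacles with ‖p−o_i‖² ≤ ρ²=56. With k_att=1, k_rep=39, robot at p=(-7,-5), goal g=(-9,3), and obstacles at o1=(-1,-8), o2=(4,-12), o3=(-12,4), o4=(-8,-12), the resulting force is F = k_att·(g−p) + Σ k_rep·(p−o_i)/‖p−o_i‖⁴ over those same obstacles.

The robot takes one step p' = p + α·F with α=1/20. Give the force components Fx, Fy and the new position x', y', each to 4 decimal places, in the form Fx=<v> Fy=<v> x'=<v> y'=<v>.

Fx=-2.1000 Fy=8.1670 x'=-7.1050 y'=-4.5917

F_att = 1·(g−p) = 1·(-2,8) = (-2.0000,8.0000)
o1: d²=45 ≤ ρ²=56; F_rep = 39·(-6,3)/45² = (-0.1156,0.0578)
o2: d²=170 > ρ²=56 → inactive
o3: d²=106 > ρ²=56 → inactive
o4: d²=50 ≤ ρ²=56; F_rep = 39·(1,7)/50² = (0.0156,0.1092)
F = F_att + ΣF_rep = (-2.1000,8.1670)
p' = p + 1/20·F = (-7.1050,-4.5917)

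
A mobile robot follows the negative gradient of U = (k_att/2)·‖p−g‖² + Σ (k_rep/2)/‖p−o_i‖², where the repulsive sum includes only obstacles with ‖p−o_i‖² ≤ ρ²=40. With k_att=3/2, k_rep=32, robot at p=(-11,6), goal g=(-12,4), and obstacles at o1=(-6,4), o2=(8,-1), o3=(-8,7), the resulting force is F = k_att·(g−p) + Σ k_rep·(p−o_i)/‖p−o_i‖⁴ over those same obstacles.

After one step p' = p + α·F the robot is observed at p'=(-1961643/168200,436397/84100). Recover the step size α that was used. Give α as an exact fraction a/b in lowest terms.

α = 1/4

F_att = 3/2·(g−p) = 3/2·(-1,-2) = (-1.5000,-3.0000)
o1: d²=29 ≤ ρ²=40; F_rep = 32·(-5,2)/29² = (-0.1902,0.0761)
o2: d²=410 > ρ²=40 → inactive
o3: d²=10 ≤ ρ²=40; F_rep = 32·(-3,-1)/10² = (-0.9600,-0.3200)
F = F_att + ΣF_rep = (-2.6502,-3.2439)
Δp = p'−p = (-0.6626,-0.8110); α = Δx/Fx = (-111443/168200) / (-111443/42050) = 1/4
check: Δy/Fy = (-68203/84100) / (-68203/21025) = 1/4 ✓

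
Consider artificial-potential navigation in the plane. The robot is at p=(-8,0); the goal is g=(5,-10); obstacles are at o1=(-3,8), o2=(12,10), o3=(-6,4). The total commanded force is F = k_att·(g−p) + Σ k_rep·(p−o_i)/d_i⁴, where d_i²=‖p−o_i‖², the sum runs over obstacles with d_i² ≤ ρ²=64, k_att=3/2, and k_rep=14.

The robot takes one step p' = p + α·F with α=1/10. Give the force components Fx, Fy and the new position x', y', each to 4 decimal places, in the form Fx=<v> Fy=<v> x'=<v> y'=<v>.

F_att = 3/2·(g−p) = 3/2·(13,-10) = (19.5000,-15.0000)
o1: d²=89 > ρ²=64 → inactive
o2: d²=500 > ρ²=64 → inactive
o3: d²=20 ≤ ρ²=64; F_rep = 14·(-2,-4)/20² = (-0.0700,-0.1400)
F = F_att + ΣF_rep = (19.4300,-15.1400)
p' = p + 1/10·F = (-6.0570,-1.5140)

Fx=19.4300 Fy=-15.1400 x'=-6.0570 y'=-1.5140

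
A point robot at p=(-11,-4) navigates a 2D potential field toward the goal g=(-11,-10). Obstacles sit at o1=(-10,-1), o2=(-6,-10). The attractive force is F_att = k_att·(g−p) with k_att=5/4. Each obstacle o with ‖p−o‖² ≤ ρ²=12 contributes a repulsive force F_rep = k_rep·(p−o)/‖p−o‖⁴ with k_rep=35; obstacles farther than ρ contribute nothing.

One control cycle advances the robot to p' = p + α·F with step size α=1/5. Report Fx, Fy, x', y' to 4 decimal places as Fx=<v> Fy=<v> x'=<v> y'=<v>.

Fx=-0.3500 Fy=-8.5500 x'=-11.0700 y'=-5.7100

F_att = 5/4·(g−p) = 5/4·(0,-6) = (0.0000,-7.5000)
o1: d²=10 ≤ ρ²=12; F_rep = 35·(-1,-3)/10² = (-0.3500,-1.0500)
o2: d²=61 > ρ²=12 → inactive
F = F_att + ΣF_rep = (-0.3500,-8.5500)
p' = p + 1/5·F = (-11.0700,-5.7100)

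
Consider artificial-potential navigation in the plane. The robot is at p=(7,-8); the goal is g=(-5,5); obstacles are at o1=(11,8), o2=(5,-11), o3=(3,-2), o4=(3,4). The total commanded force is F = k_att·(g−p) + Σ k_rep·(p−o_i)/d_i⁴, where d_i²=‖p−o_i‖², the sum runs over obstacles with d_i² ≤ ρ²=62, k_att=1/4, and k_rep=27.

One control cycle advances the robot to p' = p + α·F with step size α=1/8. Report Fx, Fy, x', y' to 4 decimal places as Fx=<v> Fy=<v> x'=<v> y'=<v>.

Fx=-2.6405 Fy=3.6694 x'=6.6699 y'=-7.5413

F_att = 1/4·(g−p) = 1/4·(-12,13) = (-3.0000,3.2500)
o1: d²=272 > ρ²=62 → inactive
o2: d²=13 ≤ ρ²=62; F_rep = 27·(2,3)/13² = (0.3195,0.4793)
o3: d²=52 ≤ ρ²=62; F_rep = 27·(4,-6)/52² = (0.0399,-0.0599)
o4: d²=160 > ρ²=62 → inactive
F = F_att + ΣF_rep = (-2.6405,3.6694)
p' = p + 1/8·F = (6.6699,-7.5413)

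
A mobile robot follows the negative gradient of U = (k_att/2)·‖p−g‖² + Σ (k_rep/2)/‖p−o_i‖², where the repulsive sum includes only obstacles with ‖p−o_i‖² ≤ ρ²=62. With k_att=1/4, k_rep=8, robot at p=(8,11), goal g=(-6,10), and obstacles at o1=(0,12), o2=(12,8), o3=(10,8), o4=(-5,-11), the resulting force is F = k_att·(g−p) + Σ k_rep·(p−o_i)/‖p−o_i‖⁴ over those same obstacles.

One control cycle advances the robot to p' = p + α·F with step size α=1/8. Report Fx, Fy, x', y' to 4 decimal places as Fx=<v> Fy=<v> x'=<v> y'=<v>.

F_att = 1/4·(g−p) = 1/4·(-14,-1) = (-3.5000,-0.2500)
o1: d²=65 > ρ²=62 → inactive
o2: d²=25 ≤ ρ²=62; F_rep = 8·(-4,3)/25² = (-0.0512,0.0384)
o3: d²=13 ≤ ρ²=62; F_rep = 8·(-2,3)/13² = (-0.0947,0.1420)
o4: d²=653 > ρ²=62 → inactive
F = F_att + ΣF_rep = (-3.6459,-0.0696)
p' = p + 1/8·F = (7.5443,10.9913)

Fx=-3.6459 Fy=-0.0696 x'=7.5443 y'=10.9913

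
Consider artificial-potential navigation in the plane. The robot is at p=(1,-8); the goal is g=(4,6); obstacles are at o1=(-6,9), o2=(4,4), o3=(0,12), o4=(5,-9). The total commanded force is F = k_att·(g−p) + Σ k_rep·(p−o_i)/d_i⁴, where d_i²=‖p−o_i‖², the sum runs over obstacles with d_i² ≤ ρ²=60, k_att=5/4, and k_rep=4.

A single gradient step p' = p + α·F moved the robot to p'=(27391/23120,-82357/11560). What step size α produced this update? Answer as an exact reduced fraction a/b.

F_att = 5/4·(g−p) = 5/4·(3,14) = (3.7500,17.5000)
o1: d²=338 > ρ²=60 → inactive
o2: d²=153 > ρ²=60 → inactive
o3: d²=401 > ρ²=60 → inactive
o4: d²=17 ≤ ρ²=60; F_rep = 4·(-4,1)/17² = (-0.0554,0.0138)
F = F_att + ΣF_rep = (3.6946,17.5138)
Δp = p'−p = (0.1847,0.8757); α = Δx/Fx = (4271/23120) / (4271/1156) = 1/20
check: Δy/Fy = (10123/11560) / (10123/578) = 1/20 ✓

α = 1/20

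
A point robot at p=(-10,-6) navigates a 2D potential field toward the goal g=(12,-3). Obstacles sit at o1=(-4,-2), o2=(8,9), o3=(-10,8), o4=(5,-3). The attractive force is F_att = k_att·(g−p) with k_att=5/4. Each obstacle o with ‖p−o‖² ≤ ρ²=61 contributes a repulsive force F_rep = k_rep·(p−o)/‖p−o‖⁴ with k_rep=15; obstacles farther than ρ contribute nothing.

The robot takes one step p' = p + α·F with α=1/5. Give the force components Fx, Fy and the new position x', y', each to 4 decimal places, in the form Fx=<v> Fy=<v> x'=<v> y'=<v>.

Fx=27.4667 Fy=3.7278 x'=-4.5067 y'=-5.2544

F_att = 5/4·(g−p) = 5/4·(22,3) = (27.5000,3.7500)
o1: d²=52 ≤ ρ²=61; F_rep = 15·(-6,-4)/52² = (-0.0333,-0.0222)
o2: d²=549 > ρ²=61 → inactive
o3: d²=196 > ρ²=61 → inactive
o4: d²=234 > ρ²=61 → inactive
F = F_att + ΣF_rep = (27.4667,3.7278)
p' = p + 1/5·F = (-4.5067,-5.2544)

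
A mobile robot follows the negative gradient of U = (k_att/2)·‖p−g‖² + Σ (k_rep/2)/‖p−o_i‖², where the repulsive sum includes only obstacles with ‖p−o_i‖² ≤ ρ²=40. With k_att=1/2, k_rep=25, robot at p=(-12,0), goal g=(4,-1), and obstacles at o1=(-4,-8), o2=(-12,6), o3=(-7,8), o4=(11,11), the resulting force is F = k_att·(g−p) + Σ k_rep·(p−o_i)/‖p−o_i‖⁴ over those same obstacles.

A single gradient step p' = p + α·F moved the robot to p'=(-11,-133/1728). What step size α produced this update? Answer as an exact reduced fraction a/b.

F_att = 1/2·(g−p) = 1/2·(16,-1) = (8.0000,-0.5000)
o1: d²=128 > ρ²=40 → inactive
o2: d²=36 ≤ ρ²=40; F_rep = 25·(0,-6)/36² = (0.0000,-0.1157)
o3: d²=89 > ρ²=40 → inactive
o4: d²=650 > ρ²=40 → inactive
F = F_att + ΣF_rep = (8.0000,-0.6157)
Δp = p'−p = (1.0000,-0.0770); α = Δx/Fx = (1) / (8) = 1/8
check: Δy/Fy = (-133/1728) / (-133/216) = 1/8 ✓

α = 1/8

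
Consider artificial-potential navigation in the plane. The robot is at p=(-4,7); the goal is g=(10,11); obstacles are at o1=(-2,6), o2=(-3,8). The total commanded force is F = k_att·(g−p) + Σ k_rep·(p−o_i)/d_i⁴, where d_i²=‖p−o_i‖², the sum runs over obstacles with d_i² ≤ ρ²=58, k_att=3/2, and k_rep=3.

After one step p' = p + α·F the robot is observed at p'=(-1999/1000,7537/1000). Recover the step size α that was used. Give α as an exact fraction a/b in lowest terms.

F_att = 3/2·(g−p) = 3/2·(14,4) = (21.0000,6.0000)
o1: d²=5 ≤ ρ²=58; F_rep = 3·(-2,1)/5² = (-0.2400,0.1200)
o2: d²=2 ≤ ρ²=58; F_rep = 3·(-1,-1)/2² = (-0.7500,-0.7500)
F = F_att + ΣF_rep = (20.0100,5.3700)
Δp = p'−p = (2.0010,0.5370); α = Δx/Fx = (2001/1000) / (2001/100) = 1/10
check: Δy/Fy = (537/1000) / (537/100) = 1/10 ✓

α = 1/10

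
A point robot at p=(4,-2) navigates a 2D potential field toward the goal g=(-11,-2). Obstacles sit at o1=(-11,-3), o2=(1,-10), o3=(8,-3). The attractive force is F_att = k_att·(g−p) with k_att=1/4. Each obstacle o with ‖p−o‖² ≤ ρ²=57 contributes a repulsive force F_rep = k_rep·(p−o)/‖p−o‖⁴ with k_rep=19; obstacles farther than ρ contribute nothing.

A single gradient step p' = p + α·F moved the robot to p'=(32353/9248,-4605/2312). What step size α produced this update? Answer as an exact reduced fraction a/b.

F_att = 1/4·(g−p) = 1/4·(-15,0) = (-3.7500,0.0000)
o1: d²=226 > ρ²=57 → inactive
o2: d²=73 > ρ²=57 → inactive
o3: d²=17 ≤ ρ²=57; F_rep = 19·(-4,1)/17² = (-0.2630,0.0657)
F = F_att + ΣF_rep = (-4.0130,0.0657)
Δp = p'−p = (-0.5016,0.0082); α = Δx/Fx = (-4639/9248) / (-4639/1156) = 1/8
check: Δy/Fy = (19/2312) / (19/289) = 1/8 ✓

α = 1/8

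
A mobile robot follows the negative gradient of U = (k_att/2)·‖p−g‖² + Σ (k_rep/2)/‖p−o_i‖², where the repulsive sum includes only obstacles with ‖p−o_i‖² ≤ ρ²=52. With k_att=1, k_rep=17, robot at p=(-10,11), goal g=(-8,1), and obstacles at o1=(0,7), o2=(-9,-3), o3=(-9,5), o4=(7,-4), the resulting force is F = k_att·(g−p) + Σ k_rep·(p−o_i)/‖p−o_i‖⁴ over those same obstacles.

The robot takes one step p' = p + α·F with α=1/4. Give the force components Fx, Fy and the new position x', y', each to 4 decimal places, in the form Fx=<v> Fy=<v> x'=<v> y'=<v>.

Fx=1.9876 Fy=-9.9255 x'=-9.5031 y'=8.5186

F_att = 1·(g−p) = 1·(2,-10) = (2.0000,-10.0000)
o1: d²=116 > ρ²=52 → inactive
o2: d²=197 > ρ²=52 → inactive
o3: d²=37 ≤ ρ²=52; F_rep = 17·(-1,6)/37² = (-0.0124,0.0745)
o4: d²=514 > ρ²=52 → inactive
F = F_att + ΣF_rep = (1.9876,-9.9255)
p' = p + 1/4·F = (-9.5031,8.5186)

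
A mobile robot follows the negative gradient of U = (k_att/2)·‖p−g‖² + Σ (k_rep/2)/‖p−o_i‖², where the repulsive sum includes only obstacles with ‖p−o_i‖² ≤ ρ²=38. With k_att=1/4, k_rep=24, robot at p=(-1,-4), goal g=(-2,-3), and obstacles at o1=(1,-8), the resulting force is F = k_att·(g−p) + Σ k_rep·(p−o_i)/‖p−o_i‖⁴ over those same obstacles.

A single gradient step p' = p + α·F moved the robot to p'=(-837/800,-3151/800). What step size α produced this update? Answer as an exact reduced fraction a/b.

α = 1/8

F_att = 1/4·(g−p) = 1/4·(-1,1) = (-0.2500,0.2500)
o1: d²=20 ≤ ρ²=38; F_rep = 24·(-2,4)/20² = (-0.1200,0.2400)
F = F_att + ΣF_rep = (-0.3700,0.4900)
Δp = p'−p = (-0.0462,0.0612); α = Δx/Fx = (-37/800) / (-37/100) = 1/8
check: Δy/Fy = (49/800) / (49/100) = 1/8 ✓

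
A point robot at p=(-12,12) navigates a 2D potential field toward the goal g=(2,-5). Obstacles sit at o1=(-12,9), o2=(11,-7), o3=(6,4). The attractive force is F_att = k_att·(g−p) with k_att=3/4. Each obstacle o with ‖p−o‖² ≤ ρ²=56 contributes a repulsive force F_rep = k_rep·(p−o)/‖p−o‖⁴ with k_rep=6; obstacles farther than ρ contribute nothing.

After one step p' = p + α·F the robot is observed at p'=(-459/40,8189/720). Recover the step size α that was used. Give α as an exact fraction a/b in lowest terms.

α = 1/20

F_att = 3/4·(g−p) = 3/4·(14,-17) = (10.5000,-12.7500)
o1: d²=9 ≤ ρ²=56; F_rep = 6·(0,3)/9² = (0.0000,0.2222)
o2: d²=890 > ρ²=56 → inactive
o3: d²=388 > ρ²=56 → inactive
F = F_att + ΣF_rep = (10.5000,-12.5278)
Δp = p'−p = (0.5250,-0.6264); α = Δx/Fx = (21/40) / (21/2) = 1/20
check: Δy/Fy = (-451/720) / (-451/36) = 1/20 ✓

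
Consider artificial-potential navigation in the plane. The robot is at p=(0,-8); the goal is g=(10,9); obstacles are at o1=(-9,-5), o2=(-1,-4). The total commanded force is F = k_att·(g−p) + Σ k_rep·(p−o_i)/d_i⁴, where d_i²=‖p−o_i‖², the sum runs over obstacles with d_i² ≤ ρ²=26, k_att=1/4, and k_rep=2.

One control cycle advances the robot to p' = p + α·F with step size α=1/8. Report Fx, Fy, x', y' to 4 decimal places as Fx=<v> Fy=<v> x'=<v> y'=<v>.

Fx=2.5069 Fy=4.2223 x'=0.3134 y'=-7.4722

F_att = 1/4·(g−p) = 1/4·(10,17) = (2.5000,4.2500)
o1: d²=90 > ρ²=26 → inactive
o2: d²=17 ≤ ρ²=26; F_rep = 2·(1,-4)/17² = (0.0069,-0.0277)
F = F_att + ΣF_rep = (2.5069,4.2223)
p' = p + 1/8·F = (0.3134,-7.4722)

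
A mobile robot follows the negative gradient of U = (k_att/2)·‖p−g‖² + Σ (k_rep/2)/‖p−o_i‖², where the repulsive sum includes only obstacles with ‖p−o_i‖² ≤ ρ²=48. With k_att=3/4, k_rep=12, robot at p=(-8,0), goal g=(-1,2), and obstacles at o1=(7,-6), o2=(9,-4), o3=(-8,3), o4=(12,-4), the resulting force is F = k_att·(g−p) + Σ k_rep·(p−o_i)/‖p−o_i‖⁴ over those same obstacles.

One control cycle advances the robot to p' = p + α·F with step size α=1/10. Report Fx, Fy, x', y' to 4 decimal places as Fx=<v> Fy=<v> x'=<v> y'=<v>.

F_att = 3/4·(g−p) = 3/4·(7,2) = (5.2500,1.5000)
o1: d²=261 > ρ²=48 → inactive
o2: d²=305 > ρ²=48 → inactive
o3: d²=9 ≤ ρ²=48; F_rep = 12·(0,-3)/9² = (0.0000,-0.4444)
o4: d²=416 > ρ²=48 → inactive
F = F_att + ΣF_rep = (5.2500,1.0556)
p' = p + 1/10·F = (-7.4750,0.1056)

Fx=5.2500 Fy=1.0556 x'=-7.4750 y'=0.1056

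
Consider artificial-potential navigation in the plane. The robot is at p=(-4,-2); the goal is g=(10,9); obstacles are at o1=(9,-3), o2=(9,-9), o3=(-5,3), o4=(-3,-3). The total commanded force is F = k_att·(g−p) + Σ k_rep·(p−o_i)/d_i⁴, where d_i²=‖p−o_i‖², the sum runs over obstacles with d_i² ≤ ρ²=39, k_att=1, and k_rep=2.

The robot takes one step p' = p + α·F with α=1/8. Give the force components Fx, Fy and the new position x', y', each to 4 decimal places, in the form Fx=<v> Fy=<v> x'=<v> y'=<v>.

F_att = 1·(g−p) = 1·(14,11) = (14.0000,11.0000)
o1: d²=170 > ρ²=39 → inactive
o2: d²=218 > ρ²=39 → inactive
o3: d²=26 ≤ ρ²=39; F_rep = 2·(1,-5)/26² = (0.0030,-0.0148)
o4: d²=2 ≤ ρ²=39; F_rep = 2·(-1,1)/2² = (-0.5000,0.5000)
F = F_att + ΣF_rep = (13.5030,11.4852)
p' = p + 1/8·F = (-2.3121,-0.5643)

Fx=13.5030 Fy=11.4852 x'=-2.3121 y'=-0.5643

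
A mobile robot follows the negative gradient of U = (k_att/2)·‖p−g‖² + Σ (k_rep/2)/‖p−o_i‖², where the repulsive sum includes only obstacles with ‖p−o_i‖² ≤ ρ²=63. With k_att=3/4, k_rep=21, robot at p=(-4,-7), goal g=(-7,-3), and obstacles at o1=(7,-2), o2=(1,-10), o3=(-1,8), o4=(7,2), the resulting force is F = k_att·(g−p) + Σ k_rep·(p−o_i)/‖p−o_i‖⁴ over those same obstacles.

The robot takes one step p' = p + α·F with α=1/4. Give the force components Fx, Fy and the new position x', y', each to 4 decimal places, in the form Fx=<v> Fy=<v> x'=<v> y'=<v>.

Fx=-2.3408 Fy=3.0545 x'=-4.5852 y'=-6.2364

F_att = 3/4·(g−p) = 3/4·(-3,4) = (-2.2500,3.0000)
o1: d²=146 > ρ²=63 → inactive
o2: d²=34 ≤ ρ²=63; F_rep = 21·(-5,3)/34² = (-0.0908,0.0545)
o3: d²=234 > ρ²=63 → inactive
o4: d²=202 > ρ²=63 → inactive
F = F_att + ΣF_rep = (-2.3408,3.0545)
p' = p + 1/4·F = (-4.5852,-6.2364)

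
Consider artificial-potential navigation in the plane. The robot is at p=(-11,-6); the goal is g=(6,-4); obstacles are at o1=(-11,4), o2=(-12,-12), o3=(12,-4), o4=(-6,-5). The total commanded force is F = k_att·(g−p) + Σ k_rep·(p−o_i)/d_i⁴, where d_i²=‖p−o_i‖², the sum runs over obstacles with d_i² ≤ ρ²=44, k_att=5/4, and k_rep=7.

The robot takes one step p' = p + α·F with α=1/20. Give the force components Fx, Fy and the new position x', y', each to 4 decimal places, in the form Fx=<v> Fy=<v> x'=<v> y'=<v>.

Fx=21.2033 Fy=2.5203 x'=-9.9398 y'=-5.8740

F_att = 5/4·(g−p) = 5/4·(17,2) = (21.2500,2.5000)
o1: d²=100 > ρ²=44 → inactive
o2: d²=37 ≤ ρ²=44; F_rep = 7·(1,6)/37² = (0.0051,0.0307)
o3: d²=533 > ρ²=44 → inactive
o4: d²=26 ≤ ρ²=44; F_rep = 7·(-5,-1)/26² = (-0.0518,-0.0104)
F = F_att + ΣF_rep = (21.2033,2.5203)
p' = p + 1/20·F = (-9.9398,-5.8740)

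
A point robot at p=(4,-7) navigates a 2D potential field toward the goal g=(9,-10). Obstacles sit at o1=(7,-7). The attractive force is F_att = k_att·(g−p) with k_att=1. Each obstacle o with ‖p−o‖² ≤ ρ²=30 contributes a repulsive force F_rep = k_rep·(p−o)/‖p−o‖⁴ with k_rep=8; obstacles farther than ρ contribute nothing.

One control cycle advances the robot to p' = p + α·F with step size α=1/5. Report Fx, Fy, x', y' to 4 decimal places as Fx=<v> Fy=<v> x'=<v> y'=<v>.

Fx=4.7037 Fy=-3.0000 x'=4.9407 y'=-7.6000

F_att = 1·(g−p) = 1·(5,-3) = (5.0000,-3.0000)
o1: d²=9 ≤ ρ²=30; F_rep = 8·(-3,0)/9² = (-0.2963,0.0000)
F = F_att + ΣF_rep = (4.7037,-3.0000)
p' = p + 1/5·F = (4.9407,-7.6000)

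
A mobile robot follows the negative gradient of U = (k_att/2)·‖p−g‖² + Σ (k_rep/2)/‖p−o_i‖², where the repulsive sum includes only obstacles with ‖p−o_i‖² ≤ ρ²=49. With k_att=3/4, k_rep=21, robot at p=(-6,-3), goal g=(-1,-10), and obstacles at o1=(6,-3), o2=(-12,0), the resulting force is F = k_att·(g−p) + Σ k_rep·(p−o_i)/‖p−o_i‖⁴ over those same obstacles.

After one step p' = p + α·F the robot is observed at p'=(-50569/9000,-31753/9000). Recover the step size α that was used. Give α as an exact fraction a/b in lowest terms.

F_att = 3/4·(g−p) = 3/4·(5,-7) = (3.7500,-5.2500)
o1: d²=144 > ρ²=49 → inactive
o2: d²=45 ≤ ρ²=49; F_rep = 21·(6,-3)/45² = (0.0622,-0.0311)
F = F_att + ΣF_rep = (3.8122,-5.2811)
Δp = p'−p = (0.3812,-0.5281); α = Δx/Fx = (3431/9000) / (3431/900) = 1/10
check: Δy/Fy = (-4753/9000) / (-4753/900) = 1/10 ✓

α = 1/10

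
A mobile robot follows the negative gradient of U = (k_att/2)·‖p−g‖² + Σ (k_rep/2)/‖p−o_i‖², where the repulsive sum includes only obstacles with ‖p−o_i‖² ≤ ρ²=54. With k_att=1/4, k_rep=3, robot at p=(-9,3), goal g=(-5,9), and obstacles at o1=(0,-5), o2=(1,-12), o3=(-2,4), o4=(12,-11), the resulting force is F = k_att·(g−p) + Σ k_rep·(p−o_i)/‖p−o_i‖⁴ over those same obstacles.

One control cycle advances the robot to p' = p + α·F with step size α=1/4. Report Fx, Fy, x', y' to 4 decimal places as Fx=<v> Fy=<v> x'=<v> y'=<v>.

Fx=0.9916 Fy=1.4988 x'=-8.7521 y'=3.3747

F_att = 1/4·(g−p) = 1/4·(4,6) = (1.0000,1.5000)
o1: d²=145 > ρ²=54 → inactive
o2: d²=325 > ρ²=54 → inactive
o3: d²=50 ≤ ρ²=54; F_rep = 3·(-7,-1)/50² = (-0.0084,-0.0012)
o4: d²=637 > ρ²=54 → inactive
F = F_att + ΣF_rep = (0.9916,1.4988)
p' = p + 1/4·F = (-8.7521,3.3747)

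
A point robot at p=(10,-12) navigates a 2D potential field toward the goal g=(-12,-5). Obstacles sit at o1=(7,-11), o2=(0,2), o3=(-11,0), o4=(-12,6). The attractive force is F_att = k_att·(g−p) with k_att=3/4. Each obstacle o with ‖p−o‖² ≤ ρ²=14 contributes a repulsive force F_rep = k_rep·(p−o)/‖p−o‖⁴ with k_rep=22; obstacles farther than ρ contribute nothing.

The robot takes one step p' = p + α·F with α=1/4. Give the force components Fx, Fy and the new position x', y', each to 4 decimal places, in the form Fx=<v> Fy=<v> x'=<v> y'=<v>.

F_att = 3/4·(g−p) = 3/4·(-22,7) = (-16.5000,5.2500)
o1: d²=10 ≤ ρ²=14; F_rep = 22·(3,-1)/10² = (0.6600,-0.2200)
o2: d²=296 > ρ²=14 → inactive
o3: d²=585 > ρ²=14 → inactive
o4: d²=808 > ρ²=14 → inactive
F = F_att + ΣF_rep = (-15.8400,5.0300)
p' = p + 1/4·F = (6.0400,-10.7425)

Fx=-15.8400 Fy=5.0300 x'=6.0400 y'=-10.7425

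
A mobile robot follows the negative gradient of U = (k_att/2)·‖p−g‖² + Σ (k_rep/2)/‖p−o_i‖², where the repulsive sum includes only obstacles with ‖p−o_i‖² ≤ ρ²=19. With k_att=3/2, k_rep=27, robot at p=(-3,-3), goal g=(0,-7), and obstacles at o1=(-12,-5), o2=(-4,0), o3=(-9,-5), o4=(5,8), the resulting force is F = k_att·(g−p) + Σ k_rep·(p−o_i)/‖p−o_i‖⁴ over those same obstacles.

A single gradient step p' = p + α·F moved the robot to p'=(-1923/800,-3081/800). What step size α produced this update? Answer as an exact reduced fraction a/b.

F_att = 3/2·(g−p) = 3/2·(3,-4) = (4.5000,-6.0000)
o1: d²=85 > ρ²=19 → inactive
o2: d²=10 ≤ ρ²=19; F_rep = 27·(1,-3)/10² = (0.2700,-0.8100)
o3: d²=40 > ρ²=19 → inactive
o4: d²=185 > ρ²=19 → inactive
F = F_att + ΣF_rep = (4.7700,-6.8100)
Δp = p'−p = (0.5962,-0.8512); α = Δx/Fx = (477/800) / (477/100) = 1/8
check: Δy/Fy = (-681/800) / (-681/100) = 1/8 ✓

α = 1/8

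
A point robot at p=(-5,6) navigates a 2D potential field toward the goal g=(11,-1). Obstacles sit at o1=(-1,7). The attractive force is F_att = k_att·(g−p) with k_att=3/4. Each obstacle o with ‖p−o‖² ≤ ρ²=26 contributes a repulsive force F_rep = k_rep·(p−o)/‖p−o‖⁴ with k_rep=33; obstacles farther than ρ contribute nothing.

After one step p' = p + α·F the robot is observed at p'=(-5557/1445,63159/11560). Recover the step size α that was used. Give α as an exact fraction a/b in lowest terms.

α = 1/10

F_att = 3/4·(g−p) = 3/4·(16,-7) = (12.0000,-5.2500)
o1: d²=17 ≤ ρ²=26; F_rep = 33·(-4,-1)/17² = (-0.4567,-0.1142)
F = F_att + ΣF_rep = (11.5433,-5.3642)
Δp = p'−p = (1.1543,-0.5364); α = Δx/Fx = (1668/1445) / (3336/289) = 1/10
check: Δy/Fy = (-6201/11560) / (-6201/1156) = 1/10 ✓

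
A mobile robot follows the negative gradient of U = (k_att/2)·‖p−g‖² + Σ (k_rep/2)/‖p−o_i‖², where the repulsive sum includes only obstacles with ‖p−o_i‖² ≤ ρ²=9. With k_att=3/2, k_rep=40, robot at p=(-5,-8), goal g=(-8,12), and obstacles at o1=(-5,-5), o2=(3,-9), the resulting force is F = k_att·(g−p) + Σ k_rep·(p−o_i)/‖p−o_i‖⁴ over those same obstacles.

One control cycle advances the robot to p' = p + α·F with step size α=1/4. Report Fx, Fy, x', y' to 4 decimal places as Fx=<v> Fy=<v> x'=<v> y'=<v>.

F_att = 3/2·(g−p) = 3/2·(-3,20) = (-4.5000,30.0000)
o1: d²=9 ≤ ρ²=9; F_rep = 40·(0,-3)/9² = (0.0000,-1.4815)
o2: d²=65 > ρ²=9 → inactive
F = F_att + ΣF_rep = (-4.5000,28.5185)
p' = p + 1/4·F = (-6.1250,-0.8704)

Fx=-4.5000 Fy=28.5185 x'=-6.1250 y'=-0.8704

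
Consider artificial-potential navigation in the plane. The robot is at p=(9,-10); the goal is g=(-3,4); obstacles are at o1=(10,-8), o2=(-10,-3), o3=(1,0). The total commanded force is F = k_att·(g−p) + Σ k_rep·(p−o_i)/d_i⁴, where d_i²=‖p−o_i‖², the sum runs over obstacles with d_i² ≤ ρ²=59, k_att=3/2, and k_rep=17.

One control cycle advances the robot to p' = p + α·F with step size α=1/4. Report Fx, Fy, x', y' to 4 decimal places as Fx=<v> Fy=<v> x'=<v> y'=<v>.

Fx=-18.6800 Fy=19.6400 x'=4.3300 y'=-5.0900

F_att = 3/2·(g−p) = 3/2·(-12,14) = (-18.0000,21.0000)
o1: d²=5 ≤ ρ²=59; F_rep = 17·(-1,-2)/5² = (-0.6800,-1.3600)
o2: d²=410 > ρ²=59 → inactive
o3: d²=164 > ρ²=59 → inactive
F = F_att + ΣF_rep = (-18.6800,19.6400)
p' = p + 1/4·F = (4.3300,-5.0900)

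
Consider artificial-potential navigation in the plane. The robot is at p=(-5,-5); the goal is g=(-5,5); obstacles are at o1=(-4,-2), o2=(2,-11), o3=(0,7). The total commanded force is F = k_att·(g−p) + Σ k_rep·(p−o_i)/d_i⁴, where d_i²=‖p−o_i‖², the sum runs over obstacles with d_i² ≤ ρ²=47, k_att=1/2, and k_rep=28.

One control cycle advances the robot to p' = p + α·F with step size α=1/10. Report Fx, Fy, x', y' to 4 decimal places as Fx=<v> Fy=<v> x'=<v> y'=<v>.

Fx=-0.2800 Fy=4.1600 x'=-5.0280 y'=-4.5840

F_att = 1/2·(g−p) = 1/2·(0,10) = (0.0000,5.0000)
o1: d²=10 ≤ ρ²=47; F_rep = 28·(-1,-3)/10² = (-0.2800,-0.8400)
o2: d²=85 > ρ²=47 → inactive
o3: d²=169 > ρ²=47 → inactive
F = F_att + ΣF_rep = (-0.2800,4.1600)
p' = p + 1/10·F = (-5.0280,-4.5840)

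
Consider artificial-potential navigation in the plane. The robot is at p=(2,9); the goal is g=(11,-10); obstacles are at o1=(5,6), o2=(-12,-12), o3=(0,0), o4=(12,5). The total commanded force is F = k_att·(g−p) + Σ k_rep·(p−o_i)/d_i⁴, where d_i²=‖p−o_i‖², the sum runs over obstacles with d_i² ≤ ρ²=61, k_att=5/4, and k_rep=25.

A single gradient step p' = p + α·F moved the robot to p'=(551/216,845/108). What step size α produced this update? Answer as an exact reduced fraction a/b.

F_att = 5/4·(g−p) = 5/4·(9,-19) = (11.2500,-23.7500)
o1: d²=18 ≤ ρ²=61; F_rep = 25·(-3,3)/18² = (-0.2315,0.2315)
o2: d²=637 > ρ²=61 → inactive
o3: d²=85 > ρ²=61 → inactive
o4: d²=116 > ρ²=61 → inactive
F = F_att + ΣF_rep = (11.0185,-23.5185)
Δp = p'−p = (0.5509,-1.1759); α = Δx/Fx = (119/216) / (595/54) = 1/20
check: Δy/Fy = (-127/108) / (-635/27) = 1/20 ✓

α = 1/20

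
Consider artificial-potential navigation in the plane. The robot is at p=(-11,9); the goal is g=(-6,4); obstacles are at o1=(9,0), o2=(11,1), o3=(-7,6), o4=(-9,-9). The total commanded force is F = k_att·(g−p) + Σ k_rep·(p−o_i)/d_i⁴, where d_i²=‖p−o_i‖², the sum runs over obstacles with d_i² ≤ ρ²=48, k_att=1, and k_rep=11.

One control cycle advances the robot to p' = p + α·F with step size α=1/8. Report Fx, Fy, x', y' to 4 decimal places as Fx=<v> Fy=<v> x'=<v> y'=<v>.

F_att = 1·(g−p) = 1·(5,-5) = (5.0000,-5.0000)
o1: d²=481 > ρ²=48 → inactive
o2: d²=548 > ρ²=48 → inactive
o3: d²=25 ≤ ρ²=48; F_rep = 11·(-4,3)/25² = (-0.0704,0.0528)
o4: d²=328 > ρ²=48 → inactive
F = F_att + ΣF_rep = (4.9296,-4.9472)
p' = p + 1/8·F = (-10.3838,8.3816)

Fx=4.9296 Fy=-4.9472 x'=-10.3838 y'=8.3816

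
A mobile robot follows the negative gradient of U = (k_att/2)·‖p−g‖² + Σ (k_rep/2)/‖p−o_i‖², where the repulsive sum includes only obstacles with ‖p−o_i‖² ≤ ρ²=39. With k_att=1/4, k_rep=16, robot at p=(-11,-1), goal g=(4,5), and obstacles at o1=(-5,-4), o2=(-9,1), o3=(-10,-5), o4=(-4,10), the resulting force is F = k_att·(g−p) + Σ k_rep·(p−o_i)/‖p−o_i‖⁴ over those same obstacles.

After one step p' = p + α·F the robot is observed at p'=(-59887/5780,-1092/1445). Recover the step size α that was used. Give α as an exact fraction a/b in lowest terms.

F_att = 1/4·(g−p) = 1/4·(15,6) = (3.7500,1.5000)
o1: d²=45 > ρ²=39 → inactive
o2: d²=8 ≤ ρ²=39; F_rep = 16·(-2,-2)/8² = (-0.5000,-0.5000)
o3: d²=17 ≤ ρ²=39; F_rep = 16·(-1,4)/17² = (-0.0554,0.2215)
o4: d²=170 > ρ²=39 → inactive
F = F_att + ΣF_rep = (3.1946,1.2215)
Δp = p'−p = (0.6389,0.2443); α = Δx/Fx = (3693/5780) / (3693/1156) = 1/5
check: Δy/Fy = (353/1445) / (353/289) = 1/5 ✓

α = 1/5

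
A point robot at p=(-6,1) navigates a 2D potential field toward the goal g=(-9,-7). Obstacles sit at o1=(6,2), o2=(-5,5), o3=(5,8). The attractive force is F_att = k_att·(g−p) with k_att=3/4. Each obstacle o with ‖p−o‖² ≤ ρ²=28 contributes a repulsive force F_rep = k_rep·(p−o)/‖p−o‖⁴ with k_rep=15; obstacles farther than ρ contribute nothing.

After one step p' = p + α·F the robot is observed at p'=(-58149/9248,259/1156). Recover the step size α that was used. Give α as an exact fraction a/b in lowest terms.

α = 1/8

F_att = 3/4·(g−p) = 3/4·(-3,-8) = (-2.2500,-6.0000)
o1: d²=145 > ρ²=28 → inactive
o2: d²=17 ≤ ρ²=28; F_rep = 15·(-1,-4)/17² = (-0.0519,-0.2076)
o3: d²=170 > ρ²=28 → inactive
F = F_att + ΣF_rep = (-2.3019,-6.2076)
Δp = p'−p = (-0.2877,-0.7760); α = Δx/Fx = (-2661/9248) / (-2661/1156) = 1/8
check: Δy/Fy = (-897/1156) / (-1794/289) = 1/8 ✓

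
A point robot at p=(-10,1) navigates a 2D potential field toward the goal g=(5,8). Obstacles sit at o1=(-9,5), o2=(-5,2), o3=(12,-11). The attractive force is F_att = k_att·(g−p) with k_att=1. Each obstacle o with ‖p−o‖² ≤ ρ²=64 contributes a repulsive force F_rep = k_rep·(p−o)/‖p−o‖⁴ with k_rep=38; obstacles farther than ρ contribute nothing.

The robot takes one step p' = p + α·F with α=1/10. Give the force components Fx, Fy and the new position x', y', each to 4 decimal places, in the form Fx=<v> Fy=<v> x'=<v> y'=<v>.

F_att = 1·(g−p) = 1·(15,7) = (15.0000,7.0000)
o1: d²=17 ≤ ρ²=64; F_rep = 38·(-1,-4)/17² = (-0.1315,-0.5260)
o2: d²=26 ≤ ρ²=64; F_rep = 38·(-5,-1)/26² = (-0.2811,-0.0562)
o3: d²=628 > ρ²=64 → inactive
F = F_att + ΣF_rep = (14.5874,6.4178)
p' = p + 1/10·F = (-8.5413,1.6418)

Fx=14.5874 Fy=6.4178 x'=-8.5413 y'=1.6418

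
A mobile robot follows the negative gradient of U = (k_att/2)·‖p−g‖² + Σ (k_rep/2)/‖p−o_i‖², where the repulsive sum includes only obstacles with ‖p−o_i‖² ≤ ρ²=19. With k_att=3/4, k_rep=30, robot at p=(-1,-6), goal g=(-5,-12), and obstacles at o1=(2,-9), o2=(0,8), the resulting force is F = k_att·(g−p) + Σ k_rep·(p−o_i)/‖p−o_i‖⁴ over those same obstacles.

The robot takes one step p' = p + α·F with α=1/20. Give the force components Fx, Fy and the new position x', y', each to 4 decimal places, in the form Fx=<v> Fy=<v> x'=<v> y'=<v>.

F_att = 3/4·(g−p) = 3/4·(-4,-6) = (-3.0000,-4.5000)
o1: d²=18 ≤ ρ²=19; F_rep = 30·(-3,3)/18² = (-0.2778,0.2778)
o2: d²=197 > ρ²=19 → inactive
F = F_att + ΣF_rep = (-3.2778,-4.2222)
p' = p + 1/20·F = (-1.1639,-6.2111)

Fx=-3.2778 Fy=-4.2222 x'=-1.1639 y'=-6.2111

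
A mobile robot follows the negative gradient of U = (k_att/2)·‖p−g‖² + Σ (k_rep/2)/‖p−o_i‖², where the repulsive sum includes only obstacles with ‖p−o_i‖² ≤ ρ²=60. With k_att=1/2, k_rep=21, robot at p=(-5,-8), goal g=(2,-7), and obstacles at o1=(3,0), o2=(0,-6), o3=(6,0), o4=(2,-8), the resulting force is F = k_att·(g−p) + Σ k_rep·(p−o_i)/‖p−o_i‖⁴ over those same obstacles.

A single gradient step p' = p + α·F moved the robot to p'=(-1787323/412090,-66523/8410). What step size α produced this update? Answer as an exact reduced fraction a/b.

F_att = 1/2·(g−p) = 1/2·(7,1) = (3.5000,0.5000)
o1: d²=128 > ρ²=60 → inactive
o2: d²=29 ≤ ρ²=60; F_rep = 21·(-5,-2)/29² = (-0.1249,-0.0499)
o3: d²=185 > ρ²=60 → inactive
o4: d²=49 ≤ ρ²=60; F_rep = 21·(-7,0)/49² = (-0.0612,0.0000)
F = F_att + ΣF_rep = (3.3139,0.4501)
Δp = p'−p = (0.6628,0.0900); α = Δx/Fx = (273127/412090) / (273127/82418) = 1/5
check: Δy/Fy = (757/8410) / (757/1682) = 1/5 ✓

α = 1/5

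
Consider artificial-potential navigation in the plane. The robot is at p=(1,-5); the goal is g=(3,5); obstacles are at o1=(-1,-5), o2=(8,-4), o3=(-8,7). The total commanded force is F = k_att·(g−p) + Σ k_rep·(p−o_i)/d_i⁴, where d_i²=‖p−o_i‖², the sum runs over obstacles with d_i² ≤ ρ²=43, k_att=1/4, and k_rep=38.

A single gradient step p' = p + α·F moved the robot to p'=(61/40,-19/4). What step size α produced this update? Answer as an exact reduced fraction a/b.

F_att = 1/4·(g−p) = 1/4·(2,10) = (0.5000,2.5000)
o1: d²=4 ≤ ρ²=43; F_rep = 38·(2,0)/4² = (4.7500,0.0000)
o2: d²=50 > ρ²=43 → inactive
o3: d²=225 > ρ²=43 → inactive
F = F_att + ΣF_rep = (5.2500,2.5000)
Δp = p'−p = (0.5250,0.2500); α = Δx/Fx = (21/40) / (21/4) = 1/10
check: Δy/Fy = (1/4) / (5/2) = 1/10 ✓

α = 1/10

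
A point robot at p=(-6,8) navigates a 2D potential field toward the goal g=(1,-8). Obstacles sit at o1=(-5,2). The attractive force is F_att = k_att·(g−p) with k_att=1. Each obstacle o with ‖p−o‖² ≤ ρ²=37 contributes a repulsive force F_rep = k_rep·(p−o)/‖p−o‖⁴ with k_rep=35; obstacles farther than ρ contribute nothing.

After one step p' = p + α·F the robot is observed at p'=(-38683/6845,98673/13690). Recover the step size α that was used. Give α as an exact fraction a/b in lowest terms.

α = 1/20

F_att = 1·(g−p) = 1·(7,-16) = (7.0000,-16.0000)
o1: d²=37 ≤ ρ²=37; F_rep = 35·(-1,6)/37² = (-0.0256,0.1534)
F = F_att + ΣF_rep = (6.9744,-15.8466)
Δp = p'−p = (0.3487,-0.7923); α = Δx/Fx = (2387/6845) / (9548/1369) = 1/20
check: Δy/Fy = (-10847/13690) / (-21694/1369) = 1/20 ✓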